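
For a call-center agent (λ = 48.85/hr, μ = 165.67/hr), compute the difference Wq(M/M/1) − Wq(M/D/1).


ρ = 48.85/165.67 = 0.2949
Wq(M/M/1) = ρ/(μ−λ) = 0.2949/116.82 = 0.002524 hr
Wq(M/D/1) = ρ/(2(μ−λ)) = 0.001262 hr
Savings = 0.002524 − 0.001262 = 0.001262 hr

Final: 0.001262 hr


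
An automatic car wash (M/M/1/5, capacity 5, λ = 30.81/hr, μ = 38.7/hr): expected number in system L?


ρ = 30.81/38.7 = 0.7961
L = ρ[1 − (K+1)ρ^K + Kρ^(K+1)] / [(1−ρ)(1−ρ^(K+1))]
Numerator: 0.7961·(1 − 6·0.319819 + 5·0.254615) = 0.281959
Denominator: (0.2039)·(0.745385) = 0.151966
L = 0.281959/0.151966 = 1.8554

Final: 1.8554


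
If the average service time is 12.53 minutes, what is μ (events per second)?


μ = 1/(service time) in consistent units.
1 second = 0.0166667 min, so μ = 0.0166667/12.53 = 0.001330 per second

Final: 0.001330 /sec


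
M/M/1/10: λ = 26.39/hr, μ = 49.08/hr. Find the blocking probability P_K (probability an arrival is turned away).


ρ = λ/μ = 26.39/49.08 = 0.5377
P_K = (1−ρ)ρ^K/(1−ρ^(K+1)) = (0.4623·0.002020)/(1 − 0.001086)
= 0.0009339/0.998914 = 0.0009349

Final: 0.0009349


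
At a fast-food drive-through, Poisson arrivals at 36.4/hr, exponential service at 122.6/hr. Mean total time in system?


W = 1/(μ−λ) = 1/(122.6 − 36.4) = 1/86.20 = 0.01160 hr

Final: 0.01160 hr


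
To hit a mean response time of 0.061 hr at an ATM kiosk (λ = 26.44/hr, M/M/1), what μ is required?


W = 1/(μ−λ) ⇒ μ − λ = 1/W = 1/0.061 = 16.3934
μ = λ + 1/W = 26.44 + 16.3934 = 42.8334 per hr

Final: 42.8334 /hr


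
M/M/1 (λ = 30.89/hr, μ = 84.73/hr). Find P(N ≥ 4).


ρ = 30.89/84.73 = 0.3646
P(N ≥ n) = ρ^n = 0.3646^4 = 0.017665

Final: 0.017665


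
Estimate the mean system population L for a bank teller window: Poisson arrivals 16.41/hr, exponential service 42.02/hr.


ρ = λ/μ = 16.41/42.02 = 0.3905
L = ρ/(1−ρ) = 0.3905/(1 − 0.3905) = 0.3905/0.6095 = 0.6408

Final: 0.6408


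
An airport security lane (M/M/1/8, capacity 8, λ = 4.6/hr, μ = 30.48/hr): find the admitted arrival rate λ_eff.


ρ = 0.1509; P_K = (1−ρ)ρ^8/(1−ρ^9) = 0.0000002285
λ_eff = λ(1 − P_K) = 4.6·(1 − 0.0000002285) = 4.6·1.000000 = 4.6000 /hr

Final: 4.6000 /hr


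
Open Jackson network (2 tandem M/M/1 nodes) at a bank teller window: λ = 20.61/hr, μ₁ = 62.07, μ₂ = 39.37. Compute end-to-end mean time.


Each node sees arrival rate λ = 20.61/hr (tandem ⇒ throughput preserved).
W₁ = 1/(μ₁−λ) = 1/(62.07−20.61) = 0.02412 hr
W₂ = 1/(μ₂−λ) = 1/(39.37−20.61) = 0.05330 hr
W_total = W₁ + W₂ = 0.02412 + 0.05330 = 0.07742 hr

Final: 0.07742 hr


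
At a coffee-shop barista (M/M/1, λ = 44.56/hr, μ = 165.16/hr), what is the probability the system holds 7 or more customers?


ρ = 44.56/165.16 = 0.2698
P(N ≥ n) = ρ^n = 0.2698^7 = 0.0001041

Final: 0.0001041


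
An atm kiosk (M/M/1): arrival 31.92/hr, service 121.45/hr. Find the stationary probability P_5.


ρ = 31.92/121.45 = 0.2628
P_n = (1−ρ)·ρ^n = (1 − 0.2628)·0.2628^5 = 0.7372·0.001254 = 0.0009245

Final: 0.0009245


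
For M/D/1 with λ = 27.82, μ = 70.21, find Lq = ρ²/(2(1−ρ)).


ρ = 27.82/70.21 = 0.3962
M/D/1: Lq = ρ²/(2(1−ρ)) = 0.1570/(2·0.6038) = 0.13002

Final: 0.13002


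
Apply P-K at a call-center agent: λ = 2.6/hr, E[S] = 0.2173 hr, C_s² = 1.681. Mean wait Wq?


ρ = λ·E[S] = 2.6·0.2173 = 0.5650
E[S²] = E[S]²(1+C_s²) = 0.2173²·(1+1.681) = 0.126595
Wq = λ·E[S²]/(2(1−ρ)) = 2.6·0.126595/(2·0.4350) = 0.37831 hr

Final: 0.37831 hr


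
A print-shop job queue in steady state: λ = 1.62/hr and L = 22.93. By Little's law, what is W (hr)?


W = L/λ = 22.93/1.62 = 14.1543 hr

Final: 14.1543 hr


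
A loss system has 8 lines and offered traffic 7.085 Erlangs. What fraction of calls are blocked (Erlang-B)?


B(c,a) = (a^c/c!) / Σ_{k=0}^{c} a^k/k!
a^8/8! = 157.470176
Σ terms (k=0..8): 1.00000 + 7.08500 + 25.09861 + 59.27456 + 104.99006 + 148.77091 + 175.67365 + 177.80683 + 157.47018 = 857.169801
B = 157.470176/857.169801 = 0.183709

Final: 0.183709


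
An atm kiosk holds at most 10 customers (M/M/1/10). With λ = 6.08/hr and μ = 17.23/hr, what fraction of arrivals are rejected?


ρ = λ/μ = 6.08/17.23 = 0.3529
P_K = (1−ρ)ρ^K/(1−ρ^(K+1)) = (0.6471·0.00002994)/(1 − 0.00001056)
= 0.00001937/0.999989 = 0.00001937

Final: 0.00001937


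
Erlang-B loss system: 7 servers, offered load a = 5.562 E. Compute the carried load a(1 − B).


B(7,5.562) = 0.156528 (Erlang-B)
Carried load = a(1 − B) = 5.562·(1 − 0.156528) = 5.562·0.843472 = 4.6914 E

Final: 4.6914 Erlangs


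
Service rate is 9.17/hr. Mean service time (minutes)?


Mean service time = 1/μ = 1/9.17 hour = 0.10905 hour
In minutes: 0.10905 × 60 = 6.5431 min

Final: 6.5431 min


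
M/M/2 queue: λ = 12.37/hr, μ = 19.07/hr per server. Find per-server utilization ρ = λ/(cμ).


ρ = λ/(cμ) = 12.37/(2·19.07) = 12.37/38.14 = 0.3243

Final: 0.3243


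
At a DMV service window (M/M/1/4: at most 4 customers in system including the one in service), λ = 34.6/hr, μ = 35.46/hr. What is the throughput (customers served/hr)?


ρ = 0.9757; P_K = (1−ρ)ρ^4/(1−ρ^5) = 0.190302
λ_eff = λ(1 − P_K) = 34.6·(1 − 0.190302) = 34.6·0.809698 = 28.0156 /hr

Final: 28.0156 /hr


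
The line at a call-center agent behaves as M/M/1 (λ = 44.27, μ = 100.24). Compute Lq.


ρ = 44.27/100.24 = 0.4416
Lq = ρ²/(1−ρ) = 0.1950/0.5584 = 0.3493

Final: 0.3493


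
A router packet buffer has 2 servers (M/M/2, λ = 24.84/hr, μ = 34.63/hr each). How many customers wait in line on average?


a = λ/μ = 0.7173; ρ = a/2 = 0.3586
P₀ = 0.472051
Lq = P₀·a^c·ρ / (c!·(1−ρ)²) = 0.472051·0.51452·0.3586/(2·0.41133)
= 0.10588

Final: 0.10588


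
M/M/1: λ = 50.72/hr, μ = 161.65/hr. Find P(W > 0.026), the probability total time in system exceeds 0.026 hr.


W ~ Exponential(μ−λ) for M/M/1.
μ − λ = 161.65 − 50.72 = 110.9300
P(W > t) = e^{−(μ−λ)t} = e^{−2.8842} = 0.055901

Final: 0.055901


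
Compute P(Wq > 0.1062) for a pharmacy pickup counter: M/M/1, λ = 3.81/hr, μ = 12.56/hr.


ρ = 3.81/12.56 = 0.3033
P(Wq > t) = ρ·e^{−(μ−λ)t} = 0.3033·e^{−0.9293}
= 0.3033·0.394850 = 0.119775

Final: 0.119775


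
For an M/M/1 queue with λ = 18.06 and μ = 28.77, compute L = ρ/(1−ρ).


ρ = λ/μ = 18.06/28.77 = 0.6277
L = ρ/(1−ρ) = 0.6277/(1 − 0.6277) = 0.6277/0.3723 = 1.6863

Final: 1.6863


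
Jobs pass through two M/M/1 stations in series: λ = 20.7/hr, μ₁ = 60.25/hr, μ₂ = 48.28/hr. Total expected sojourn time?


Each node sees arrival rate λ = 20.7/hr (tandem ⇒ throughput preserved).
W₁ = 1/(μ₁−λ) = 1/(60.25−20.7) = 0.02528 hr
W₂ = 1/(μ₂−λ) = 1/(48.28−20.7) = 0.03626 hr
W_total = W₁ + W₂ = 0.02528 + 0.03626 = 0.06154 hr

Final: 0.06154 hr


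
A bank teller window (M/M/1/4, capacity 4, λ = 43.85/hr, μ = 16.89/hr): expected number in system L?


ρ = 43.85/16.89 = 2.5962
L = ρ[1 − (K+1)ρ^K + Kρ^(K+1)] / [(1−ρ)(1−ρ^(K+1))]
Numerator: 2.5962·(1 − 5·45.431784 + 4·117.950488) = 637.741080
Denominator: (-1.5962)·(-116.950488) = 186.677629
L = 637.741080/186.677629 = 3.4163

Final: 3.4163


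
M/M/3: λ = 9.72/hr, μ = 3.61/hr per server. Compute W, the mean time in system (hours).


a = 2.6925; ρ = 0.8975; P₀ = 0.025602
Lq = P₀·a^c·ρ/(c!(1−ρ)²) = 7.11626
Wq = Lq/λ = 7.11626/9.72 = 0.73213 hr
W = Wq + 1/μ = 0.73213 + 0.27701 = 1.00913 hr

Final: 1.00913 hr


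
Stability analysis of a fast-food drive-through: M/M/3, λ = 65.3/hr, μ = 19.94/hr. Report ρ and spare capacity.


Total capacity cμ = 3·19.94 = 59.82/hr
ρ = λ/(cμ) = 65.3/59.82 = 1.0916
Stable ⇔ ρ < 1: NO
Spare capacity = cμ − λ = 59.82 − 65.3 = -5.48/hr

Final: ρ = 1.0916; unstable; margin = -5.48/hr


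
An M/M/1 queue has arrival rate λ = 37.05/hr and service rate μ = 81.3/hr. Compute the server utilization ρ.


ρ = λ/μ = 37.05/81.3 = 0.4557

Final: 0.4557


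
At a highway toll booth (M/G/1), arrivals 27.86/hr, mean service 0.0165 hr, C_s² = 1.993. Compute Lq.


ρ = λ·E[S] = 27.86·0.0165 = 0.4597
Lq = ρ²(1+C_s²)/(2(1−ρ)) = 0.2113·(1+1.993)/(2·0.5403)
= 0.2113·2.9930/1.0806 = 0.58528

Final: 0.58528


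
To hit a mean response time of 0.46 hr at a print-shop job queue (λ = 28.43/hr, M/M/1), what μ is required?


W = 1/(μ−λ) ⇒ μ − λ = 1/W = 1/0.46 = 2.1739
μ = λ + 1/W = 28.43 + 2.1739 = 30.6039 per hr

Final: 30.6039 /hr


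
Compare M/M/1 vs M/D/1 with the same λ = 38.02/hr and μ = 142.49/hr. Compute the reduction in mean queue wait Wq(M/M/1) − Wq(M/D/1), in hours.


ρ = 38.02/142.49 = 0.2668
Wq(M/M/1) = ρ/(μ−λ) = 0.2668/104.47 = 0.002554 hr
Wq(M/D/1) = ρ/(2(μ−λ)) = 0.001277 hr
Savings = 0.002554 − 0.001277 = 0.001277 hr

Final: 0.001277 hr


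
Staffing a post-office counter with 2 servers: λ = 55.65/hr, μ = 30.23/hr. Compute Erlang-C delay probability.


a = λ/μ = 1.8409; ρ = a/2 = 0.9204
P₀ = 0.041426 (from M/M/c formula)
C(c,a) = [a^c/(c!(1−ρ))]·P₀ = [3.38886/(2·0.07956)]·0.041426
= 21.29841·0.041426 = 0.882313

Final: 0.882313


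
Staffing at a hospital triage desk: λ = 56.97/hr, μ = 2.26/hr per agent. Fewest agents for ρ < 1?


Stability requires cμ > λ ⇔ c > λ/μ.
λ/μ = 56.97/2.26 = 25.2080
Minimum integer c = ⌊25.2080⌋ + 1 = 26
Check: 26·2.26 = 58.76 > 56.97, while 25·2.26 = 56.50 ≤ 56.97

Final: 26 servers


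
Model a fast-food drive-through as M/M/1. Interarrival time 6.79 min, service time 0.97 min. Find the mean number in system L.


λ = 60/6.79 = 8.8365 /hr
μ = 60/0.97 = 61.8557 /hr
ρ = λ/μ = 8.8365/61.8557 = 0.1429
L = ρ/(1−ρ) = 0.1429/0.8571 = 0.1667

Final: 0.1667


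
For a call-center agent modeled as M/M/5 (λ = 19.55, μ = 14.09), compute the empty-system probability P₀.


a = λ/μ = 19.55/14.09 = 1.3875; ρ = a/c = 0.2775
Σ_{k=0}^{4} a^k/k! (terms k=0..4) = 1.00000 + 1.38751 + 0.96259 + 0.44520 + 0.15443 = 3.94973
Tail: a^5/(5!(1−ρ)) = 5.14255/(120·0.7225) = 0.05931
P₀ = 1/(3.94973 + 0.05931) = 1/4.00904 = 0.249436

Final: 0.249436


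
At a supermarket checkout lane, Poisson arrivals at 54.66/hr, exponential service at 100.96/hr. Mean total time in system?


W = 1/(μ−λ) = 1/(100.96 − 54.66) = 1/46.30 = 0.02160 hr

Final: 0.02160 hr


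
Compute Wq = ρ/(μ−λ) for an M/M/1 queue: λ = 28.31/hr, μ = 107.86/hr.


ρ = 28.31/107.86 = 0.2625
Wq = ρ/(μ−λ) = 0.2625/(107.86 − 28.31) = 0.2625/79.55 = 0.003299 hr

Final: 0.003299 hr


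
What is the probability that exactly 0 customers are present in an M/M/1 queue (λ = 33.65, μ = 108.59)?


ρ = 33.65/108.59 = 0.3099
P_n = (1−ρ)·ρ^n = (1 − 0.3099)·0.3099^0 = 0.6901·1.000000 = 0.690119

Final: 0.690119


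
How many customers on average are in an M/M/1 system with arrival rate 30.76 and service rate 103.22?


ρ = λ/μ = 30.76/103.22 = 0.2980
L = ρ/(1−ρ) = 0.2980/(1 − 0.2980) = 0.2980/0.7020 = 0.4245

Final: 0.4245


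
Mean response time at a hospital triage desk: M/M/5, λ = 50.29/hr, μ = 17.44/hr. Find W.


a = 2.8836; ρ = 0.5767; P₀ = 0.053068
Lq = P₀·a^c·ρ/(c!(1−ρ)²) = 0.28382
Wq = Lq/λ = 0.28382/50.29 = 0.005644 hr
W = Wq + 1/μ = 0.005644 + 0.05734 = 0.06298 hr

Final: 0.06298 hr


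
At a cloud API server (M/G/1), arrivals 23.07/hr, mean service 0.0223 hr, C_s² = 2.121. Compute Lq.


ρ = λ·E[S] = 23.07·0.0223 = 0.5145
Lq = ρ²(1+C_s²)/(2(1−ρ)) = 0.2647·(1+2.121)/(2·0.4855)
= 0.2647·3.1210/0.9711 = 0.85064

Final: 0.85064


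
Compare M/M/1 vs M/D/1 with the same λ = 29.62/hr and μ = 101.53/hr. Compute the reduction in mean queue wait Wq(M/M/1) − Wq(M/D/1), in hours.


ρ = 29.62/101.53 = 0.2917
Wq(M/M/1) = ρ/(μ−λ) = 0.2917/71.91 = 0.004057 hr
Wq(M/D/1) = ρ/(2(μ−λ)) = 0.002028 hr
Savings = 0.004057 − 0.002028 = 0.002028 hr

Final: 0.002028 hr


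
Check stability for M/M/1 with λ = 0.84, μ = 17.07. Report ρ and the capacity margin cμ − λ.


Total capacity cμ = 1·17.07 = 17.07/hr
ρ = λ/(cμ) = 0.84/17.07 = 0.04921
Stable ⇔ ρ < 1: YES
Spare capacity = cμ − λ = 17.07 − 0.84 = 16.23/hr

Final: ρ = 0.04921; stable; margin = 16.23/hr


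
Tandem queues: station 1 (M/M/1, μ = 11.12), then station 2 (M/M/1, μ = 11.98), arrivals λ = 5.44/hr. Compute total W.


Each node sees arrival rate λ = 5.44/hr (tandem ⇒ throughput preserved).
W₁ = 1/(μ₁−λ) = 1/(11.12−5.44) = 0.17606 hr
W₂ = 1/(μ₂−λ) = 1/(11.98−5.44) = 0.15291 hr
W_total = W₁ + W₂ = 0.17606 + 0.15291 = 0.32896 hr

Final: 0.32896 hr


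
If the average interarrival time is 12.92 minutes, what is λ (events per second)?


λ = 1/(interarrival time) in consistent units.
1 second = 0.0166667 min, so λ = 0.0166667/12.92 = 0.001290 per second

Final: 0.001290 /sec


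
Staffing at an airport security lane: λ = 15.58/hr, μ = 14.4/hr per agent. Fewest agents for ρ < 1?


Stability requires cμ > λ ⇔ c > λ/μ.
λ/μ = 15.58/14.4 = 1.0819
Minimum integer c = ⌊1.0819⌋ + 1 = 2
Check: 2·14.4 = 28.80 > 15.58, while 1·14.4 = 14.40 ≤ 15.58

Final: 2 servers


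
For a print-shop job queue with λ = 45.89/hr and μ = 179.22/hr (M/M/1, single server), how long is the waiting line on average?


ρ = 45.89/179.22 = 0.2561
Lq = ρ²/(1−ρ) = 0.06556/0.7439 = 0.08813

Final: 0.08813


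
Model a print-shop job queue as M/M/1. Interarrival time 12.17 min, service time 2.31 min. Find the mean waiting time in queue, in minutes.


λ = 60/12.17 = 4.9302 /hr
μ = 60/2.31 = 25.9740 /hr
ρ = λ/μ = 4.9302/25.9740 = 0.1898
Wq = ρ/(μ−λ) = 0.1898/(25.9740−4.9302) = 0.009020 hr
In minutes: 0.009020·60 = 0.5412 min

Final: 0.5412 min


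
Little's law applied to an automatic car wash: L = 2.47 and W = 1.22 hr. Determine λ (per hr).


λ = L/W = 2.47/1.22 = 2.0246 /hr

Final: 2.0246 /hr


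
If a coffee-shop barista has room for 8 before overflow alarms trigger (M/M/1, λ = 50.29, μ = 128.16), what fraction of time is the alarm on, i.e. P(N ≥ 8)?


ρ = 50.29/128.16 = 0.3924
P(N ≥ n) = ρ^n = 0.3924^8 = 0.0005621

Final: 0.0005621


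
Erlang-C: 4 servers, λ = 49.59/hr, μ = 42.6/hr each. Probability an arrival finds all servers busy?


a = λ/μ = 1.1641; ρ = a/4 = 0.2910
P₀ = 0.311288 (from M/M/c formula)
C(c,a) = [a^c/(c!(1−ρ))]·P₀ = [1.83628/(24·0.7090)]·0.311288
= 0.10792·0.311288 = 0.033594

Final: 0.033594


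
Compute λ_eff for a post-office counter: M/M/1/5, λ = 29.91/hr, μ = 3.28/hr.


ρ = 9.1189; P_K = (1−ρ)ρ^5/(1−ρ^6) = 0.890339
λ_eff = λ(1 − P_K) = 29.91·(1 − 0.890339) = 29.91·0.109661 = 3.2800 /hr

Final: 3.2800 /hr


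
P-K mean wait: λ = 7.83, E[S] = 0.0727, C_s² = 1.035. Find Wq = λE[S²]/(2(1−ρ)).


ρ = λ·E[S] = 7.83·0.0727 = 0.5692
E[S²] = E[S]²(1+C_s²) = 0.0727²·(1+1.035) = 0.010756
Wq = λ·E[S²]/(2(1−ρ)) = 7.83·0.010756/(2·0.4308) = 0.09775 hr

Final: 0.09775 hr


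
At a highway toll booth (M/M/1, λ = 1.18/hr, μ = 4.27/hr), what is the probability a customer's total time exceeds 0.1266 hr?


W ~ Exponential(μ−λ) for M/M/1.
μ − λ = 4.27 − 1.18 = 3.0900
P(W > t) = e^{−(μ−λ)t} = e^{−0.3912} = 0.676249

Final: 0.676249


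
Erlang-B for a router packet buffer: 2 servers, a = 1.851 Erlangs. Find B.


B(c,a) = (a^c/c!) / Σ_{k=0}^{c} a^k/k!
a^2/2! = 1.713100
Σ terms (k=0..2): 1.00000 + 1.85100 + 1.71310 = 4.564101
B = 1.713100/4.564101 = 0.375342

Final: 0.375342


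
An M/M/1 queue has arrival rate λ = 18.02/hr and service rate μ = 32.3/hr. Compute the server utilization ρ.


ρ = λ/μ = 18.02/32.3 = 0.5579

Final: 0.5579


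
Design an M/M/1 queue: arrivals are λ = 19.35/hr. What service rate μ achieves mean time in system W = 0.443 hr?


W = 1/(μ−λ) ⇒ μ − λ = 1/W = 1/0.443 = 2.2573
μ = λ + 1/W = 19.35 + 2.2573 = 21.6073 per hr

Final: 21.6073 /hr


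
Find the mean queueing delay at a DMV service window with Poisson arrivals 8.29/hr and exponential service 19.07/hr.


ρ = 8.29/19.07 = 0.4347
Wq = ρ/(μ−λ) = 0.4347/(19.07 − 8.29) = 0.4347/10.78 = 0.04033 hr

Final: 0.04033 hr


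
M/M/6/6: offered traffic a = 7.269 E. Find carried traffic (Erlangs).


B(6,7.269) = 0.347835 (Erlang-B)
Carried load = a(1 − B) = 7.269·(1 − 0.347835) = 7.269·0.652165 = 4.7406 E

Final: 4.7406 Erlangs


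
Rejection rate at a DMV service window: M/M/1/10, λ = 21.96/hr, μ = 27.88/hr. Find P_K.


ρ = λ/μ = 21.96/27.88 = 0.7877
P_K = (1−ρ)ρ^K/(1−ρ^(K+1)) = (0.2123·0.091917)/(1 − 0.072399)
= 0.019518/0.927601 = 0.021041

Final: 0.021041


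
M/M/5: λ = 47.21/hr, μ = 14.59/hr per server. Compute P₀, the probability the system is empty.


a = λ/μ = 47.21/14.59 = 3.2358; ρ = a/c = 0.6472
Σ_{k=0}^{4} a^k/k! (terms k=0..4) = 1.00000 + 3.23578 + 5.23513 + 5.64657 + 4.56776 = 19.68524
Tail: a^5/(5!(1−ρ)) = 354.72643/(120·0.3528) = 8.37778
P₀ = 1/(19.68524 + 8.37778) = 1/28.06302 = 0.035634

Final: 0.035634


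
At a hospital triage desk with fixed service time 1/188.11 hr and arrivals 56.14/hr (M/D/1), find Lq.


ρ = 56.14/188.11 = 0.2984
M/D/1: Lq = ρ²/(2(1−ρ)) = 0.08907/(2·0.7016) = 0.06348

Final: 0.06348


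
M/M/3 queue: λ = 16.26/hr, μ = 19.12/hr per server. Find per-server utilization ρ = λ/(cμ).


ρ = λ/(cμ) = 16.26/(3·19.12) = 16.26/57.36 = 0.2835

Final: 0.2835


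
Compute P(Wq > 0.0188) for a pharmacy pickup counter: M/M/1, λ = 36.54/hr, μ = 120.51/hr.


ρ = 36.54/120.51 = 0.3032
P(Wq > t) = ρ·e^{−(μ−λ)t} = 0.3032·e^{−1.5786}
= 0.3032·0.206256 = 0.062539

Final: 0.062539


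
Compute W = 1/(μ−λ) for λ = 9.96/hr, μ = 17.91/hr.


W = 1/(μ−λ) = 1/(17.91 − 9.96) = 1/7.95 = 0.1258 hr

Final: 0.1258 hr


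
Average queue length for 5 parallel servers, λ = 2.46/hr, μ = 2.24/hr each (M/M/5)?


a = λ/μ = 1.0982; ρ = a/5 = 0.2196
P₀ = 0.333369
Lq = P₀·a^c·ρ / (c!·(1−ρ)²) = 0.333369·1.59748·0.2196/(120·0.60896)
= 0.001601

Final: 0.001601


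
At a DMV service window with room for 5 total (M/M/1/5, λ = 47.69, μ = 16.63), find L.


ρ = 47.69/16.63 = 2.8677
L = ρ[1 − (K+1)ρ^K + Kρ^(K+1)] / [(1−ρ)(1−ρ^(K+1))]
Numerator: 2.8677·(1 − 6·193.943561 + 5·556.173688) = 4640.546925
Denominator: (-1.8677)·(-555.173688) = 1036.902872
L = 4640.546925/1036.902872 = 4.4754

Final: 4.4754


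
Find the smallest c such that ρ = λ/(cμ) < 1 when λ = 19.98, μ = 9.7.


Stability requires cμ > λ ⇔ c > λ/μ.
λ/μ = 19.98/9.7 = 2.0598
Minimum integer c = ⌊2.0598⌋ + 1 = 3
Check: 3·9.7 = 29.10 > 19.98, while 2·9.7 = 19.40 ≤ 19.98

Final: 3 servers


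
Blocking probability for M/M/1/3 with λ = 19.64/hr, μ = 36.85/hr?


ρ = λ/μ = 19.64/36.85 = 0.5330
P_K = (1−ρ)ρ^K/(1−ρ^(K+1)) = (0.4670·0.151395)/(1 − 0.080689)
= 0.070706/0.919311 = 0.076912

Final: 0.076912


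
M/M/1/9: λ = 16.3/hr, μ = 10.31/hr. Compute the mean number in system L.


ρ = 16.3/10.31 = 1.5810
L = ρ[1 − (K+1)ρ^K + Kρ^(K+1)] / [(1−ρ)(1−ρ^(K+1))]
Numerator: 1.5810·(1 − 10·61.710697 + 9·97.563954) = 414.169581
Denominator: (-0.5810)·(-96.563954) = 56.102627
L = 414.169581/56.102627 = 7.3824

Final: 7.3824


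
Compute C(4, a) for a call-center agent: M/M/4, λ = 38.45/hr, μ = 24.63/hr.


a = λ/μ = 1.5611; ρ = a/4 = 0.3903
P₀ = 0.207487 (from M/M/c formula)
C(c,a) = [a^c/(c!(1−ρ))]·P₀ = [5.93920/(24·0.6097)]·0.207487
= 0.40587·0.207487 = 0.084212

Final: 0.084212


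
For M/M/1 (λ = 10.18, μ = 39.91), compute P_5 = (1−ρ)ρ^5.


ρ = 10.18/39.91 = 0.2551
P_n = (1−ρ)·ρ^n = (1 − 0.2551)·0.2551^5 = 0.7449·0.001080 = 0.0008043

Final: 0.0008043


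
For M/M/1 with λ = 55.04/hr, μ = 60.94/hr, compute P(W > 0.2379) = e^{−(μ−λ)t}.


W ~ Exponential(μ−λ) for M/M/1.
μ − λ = 60.94 − 55.04 = 5.9000
P(W > t) = e^{−(μ−λ)t} = e^{−1.4036} = 0.245708

Final: 0.245708


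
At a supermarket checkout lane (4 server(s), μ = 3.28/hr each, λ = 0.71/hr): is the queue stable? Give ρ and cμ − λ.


Total capacity cμ = 4·3.28 = 13.12/hr
ρ = λ/(cμ) = 0.71/13.12 = 0.05412
Stable ⇔ ρ < 1: YES
Spare capacity = cμ − λ = 13.12 − 0.71 = 12.41/hr

Final: ρ = 0.05412; stable; margin = 12.41/hr


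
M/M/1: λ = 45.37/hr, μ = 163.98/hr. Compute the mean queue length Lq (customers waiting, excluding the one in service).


ρ = 45.37/163.98 = 0.2767
Lq = ρ²/(1−ρ) = 0.07655/0.7233 = 0.1058

Final: 0.1058


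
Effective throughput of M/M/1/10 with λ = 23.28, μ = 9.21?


ρ = 2.5277; P_K = (1−ρ)ρ^10/(1−ρ^11) = 0.604404
λ_eff = λ(1 − P_K) = 23.28·(1 − 0.604404) = 23.28·0.395596 = 9.2095 /hr

Final: 9.2095 /hr


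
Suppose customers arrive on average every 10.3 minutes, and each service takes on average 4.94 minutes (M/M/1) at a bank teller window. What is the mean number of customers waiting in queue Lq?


λ = 60/10.3 = 5.8252 /hr
μ = 60/4.94 = 12.1457 /hr
ρ = λ/μ = 5.8252/12.1457 = 0.4796
Lq = ρ²/(1−ρ) = 0.2300/0.5204 = 0.4420

Final: 0.4420


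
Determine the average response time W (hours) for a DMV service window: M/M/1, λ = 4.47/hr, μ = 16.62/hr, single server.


W = 1/(μ−λ) = 1/(16.62 − 4.47) = 1/12.15 = 0.08230 hr

Final: 0.08230 hr


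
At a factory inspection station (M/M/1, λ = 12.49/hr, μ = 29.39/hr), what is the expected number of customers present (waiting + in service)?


ρ = λ/μ = 12.49/29.39 = 0.4250
L = ρ/(1−ρ) = 0.4250/(1 − 0.4250) = 0.4250/0.5750 = 0.7391

Final: 0.7391


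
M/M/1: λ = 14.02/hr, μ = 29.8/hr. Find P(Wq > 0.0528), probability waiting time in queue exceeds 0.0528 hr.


ρ = 14.02/29.8 = 0.4705
P(Wq > t) = ρ·e^{−(μ−λ)t} = 0.4705·e^{−0.8332}
= 0.4705·0.434663 = 0.204496

Final: 0.204496


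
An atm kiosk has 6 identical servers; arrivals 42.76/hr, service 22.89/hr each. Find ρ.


ρ = λ/(cμ) = 42.76/(6·22.89) = 42.76/137.34 = 0.3113

Final: 0.3113


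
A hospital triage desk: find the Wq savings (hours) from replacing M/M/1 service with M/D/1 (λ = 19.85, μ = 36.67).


ρ = 19.85/36.67 = 0.5413
Wq(M/M/1) = ρ/(μ−λ) = 0.5413/16.82 = 0.03218 hr
Wq(M/D/1) = ρ/(2(μ−λ)) = 0.01609 hr
Savings = 0.03218 − 0.01609 = 0.01609 hr

Final: 0.01609 hr


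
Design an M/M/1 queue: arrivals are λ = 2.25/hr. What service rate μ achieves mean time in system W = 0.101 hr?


W = 1/(μ−λ) ⇒ μ − λ = 1/W = 1/0.101 = 9.9010
μ = λ + 1/W = 2.25 + 9.9010 = 12.1510 per hr

Final: 12.1510 /hr


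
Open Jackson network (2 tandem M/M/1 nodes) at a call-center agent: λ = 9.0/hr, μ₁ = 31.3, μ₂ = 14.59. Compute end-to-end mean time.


Each node sees arrival rate λ = 9.0/hr (tandem ⇒ throughput preserved).
W₁ = 1/(μ₁−λ) = 1/(31.3−9.0) = 0.04484 hr
W₂ = 1/(μ₂−λ) = 1/(14.59−9.0) = 0.17889 hr
W_total = W₁ + W₂ = 0.04484 + 0.17889 = 0.22373 hr

Final: 0.22373 hr


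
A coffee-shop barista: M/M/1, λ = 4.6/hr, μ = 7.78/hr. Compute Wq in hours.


ρ = 4.6/7.78 = 0.5913
Wq = ρ/(μ−λ) = 0.5913/(7.78 − 4.6) = 0.5913/3.18 = 0.1859 hr

Final: 0.1859 hr


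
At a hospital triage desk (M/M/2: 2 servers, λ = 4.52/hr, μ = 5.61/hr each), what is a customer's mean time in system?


a = 0.8057; ρ = 0.4029; P₀ = 0.425667
Lq = P₀·a^c·ρ/(c!(1−ρ)²) = 0.15609
Wq = Lq/λ = 0.15609/4.52 = 0.03453 hr
W = Wq + 1/μ = 0.03453 + 0.17825 = 0.21279 hr

Final: 0.21279 hr


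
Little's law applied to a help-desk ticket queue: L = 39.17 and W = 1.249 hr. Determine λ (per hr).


λ = L/W = 39.17/1.249 = 31.3611 /hr

Final: 31.3611 /hr


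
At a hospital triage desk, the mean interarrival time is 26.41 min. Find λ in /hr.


λ = 1/(interarrival time) in consistent units.
1 hour = 60 min, so λ = 60/26.41 = 2.2719 per hour

Final: 2.2719 /hr


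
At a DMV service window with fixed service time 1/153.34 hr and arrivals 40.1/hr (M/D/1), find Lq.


ρ = 40.1/153.34 = 0.2615
M/D/1: Lq = ρ²/(2(1−ρ)) = 0.06839/(2·0.7385) = 0.04630

Final: 0.04630


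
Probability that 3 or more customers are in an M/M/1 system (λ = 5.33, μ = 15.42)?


ρ = 5.33/15.42 = 0.3457
P(N ≥ n) = ρ^n = 0.3457^3 = 0.041298

Final: 0.041298


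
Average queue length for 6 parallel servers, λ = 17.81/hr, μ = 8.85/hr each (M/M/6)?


a = λ/μ = 2.0124; ρ = a/6 = 0.3354
P₀ = 0.133458
Lq = P₀·a^c·ρ / (c!·(1−ρ)²) = 0.133458·66.42383·0.3354/(720·0.44169)
= 0.009350

Final: 0.009350


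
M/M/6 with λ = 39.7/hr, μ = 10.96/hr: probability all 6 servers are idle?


a = λ/μ = 39.7/10.96 = 3.6223; ρ = a/c = 0.6037
Σ_{k=0}^{5} a^k/k! (terms k=0..5) = 1.00000 + 3.62226 + 6.56039 + 7.92116 + 7.17313 + 5.19659 = 31.47353
Tail: a^6/(6!(1−ρ)) = 2258.81007/(720·0.3963) = 7.91653
P₀ = 1/(31.47353 + 7.91653) = 1/39.39006 = 0.025387

Final: 0.025387


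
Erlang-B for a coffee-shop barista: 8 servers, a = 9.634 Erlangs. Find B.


B(c,a) = (a^c/c!) / Σ_{k=0}^{c} a^k/k!
a^8/8! = 1840.486399
Σ terms (k=0..8): 1.00000 + 9.63400 + 46.40698 + 149.02828 + 358.93460 + 691.59519 + 1110.47134 + 1528.32585 + 1840.48640 = 5735.882631
B = 1840.486399/5735.882631 = 0.320872

Final: 0.320872


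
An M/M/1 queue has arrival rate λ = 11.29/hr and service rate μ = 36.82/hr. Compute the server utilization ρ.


ρ = λ/μ = 11.29/36.82 = 0.3066

Final: 0.3066


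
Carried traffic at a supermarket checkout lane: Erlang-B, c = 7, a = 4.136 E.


B(7,4.136) = 0.069839 (Erlang-B)
Carried load = a(1 − B) = 4.136·(1 − 0.069839) = 4.136·0.930161 = 3.8471 E

Final: 3.8471 Erlangs


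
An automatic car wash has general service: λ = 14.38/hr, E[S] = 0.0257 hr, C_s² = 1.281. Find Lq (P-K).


ρ = λ·E[S] = 14.38·0.0257 = 0.3696
Lq = ρ²(1+C_s²)/(2(1−ρ)) = 0.1366·(1+1.281)/(2·0.6304)
= 0.1366·2.2810/1.2609 = 0.24708

Final: 0.24708


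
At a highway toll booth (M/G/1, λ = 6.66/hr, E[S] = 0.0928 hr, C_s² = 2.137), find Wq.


ρ = λ·E[S] = 6.66·0.0928 = 0.6180
E[S²] = E[S]²(1+C_s²) = 0.0928²·(1+2.137) = 0.027015
Wq = λ·E[S²]/(2(1−ρ)) = 6.66·0.027015/(2·0.3820) = 0.23553 hr

Final: 0.23553 hr


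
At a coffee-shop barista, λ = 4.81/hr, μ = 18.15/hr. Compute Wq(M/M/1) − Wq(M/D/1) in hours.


ρ = 4.81/18.15 = 0.2650
Wq(M/M/1) = ρ/(μ−λ) = 0.2650/13.34 = 0.01987 hr
Wq(M/D/1) = ρ/(2(μ−λ)) = 0.009933 hr
Savings = 0.01987 − 0.009933 = 0.009933 hr

Final: 0.009933 hr


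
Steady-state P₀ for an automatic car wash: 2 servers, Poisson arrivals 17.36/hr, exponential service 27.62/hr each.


a = λ/μ = 17.36/27.62 = 0.6285; ρ = a/c = 0.3143
Σ_{k=0}^{1} a^k/k! (terms k=0..1) = 1.00000 + 0.62853 = 1.62853
Tail: a^2/(2!(1−ρ)) = 0.39505/(2·0.6857) = 0.28805
P₀ = 1/(1.62853 + 0.28805) = 1/1.91658 = 0.521763

Final: 0.521763


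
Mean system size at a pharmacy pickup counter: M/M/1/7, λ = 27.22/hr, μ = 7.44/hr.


ρ = 27.22/7.44 = 3.6586
L = ρ[1 − (K+1)ρ^K + Kρ^(K+1)] / [(1−ρ)(1−ρ^(K+1))]
Numerator: 3.6586·(1 − 8·8774.175104 + 7·32101.215904) = 565312.974157
Denominator: (-2.6586)·(-32100.215904) = 85341.703035
L = 565312.974157/85341.703035 = 6.6241

Final: 6.6241


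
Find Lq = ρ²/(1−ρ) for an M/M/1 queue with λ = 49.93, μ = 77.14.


ρ = 49.93/77.14 = 0.6473
Lq = ρ²/(1−ρ) = 0.4190/0.3527 = 1.1877

Final: 1.1877


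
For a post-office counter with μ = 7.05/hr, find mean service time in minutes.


Mean service time = 1/μ = 1/7.05 hour = 0.14184 hour
In minutes: 0.14184 × 60 = 8.5106 min

Final: 8.5106 min


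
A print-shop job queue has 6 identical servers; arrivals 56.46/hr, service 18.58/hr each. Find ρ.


ρ = λ/(cμ) = 56.46/(6·18.58) = 56.46/111.48 = 0.5065

Final: 0.5065


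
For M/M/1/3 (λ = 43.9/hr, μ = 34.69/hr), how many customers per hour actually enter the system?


ρ = 1.2655; P_K = (1−ρ)ρ^3/(1−ρ^4) = 0.343873
λ_eff = λ(1 − P_K) = 43.9·(1 − 0.343873) = 43.9·0.656127 = 28.8040 /hr

Final: 28.8040 /hr


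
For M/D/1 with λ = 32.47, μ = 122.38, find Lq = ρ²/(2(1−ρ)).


ρ = 32.47/122.38 = 0.2653
M/D/1: Lq = ρ²/(2(1−ρ)) = 0.07040/(2·0.7347) = 0.04791

Final: 0.04791


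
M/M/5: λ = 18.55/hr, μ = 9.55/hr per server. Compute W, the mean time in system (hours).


a = 1.9424; ρ = 0.3885; P₀ = 0.142445
Lq = P₀·a^c·ρ/(c!(1−ρ)²) = 0.03410
Wq = Lq/λ = 0.03410/18.55 = 0.001838 hr
W = Wq + 1/μ = 0.001838 + 0.10471 = 0.10655 hr

Final: 0.10655 hr


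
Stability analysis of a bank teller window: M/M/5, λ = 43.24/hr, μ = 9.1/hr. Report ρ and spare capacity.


Total capacity cμ = 5·9.1 = 45.50/hr
ρ = λ/(cμ) = 43.24/45.50 = 0.9503
Stable ⇔ ρ < 1: YES
Spare capacity = cμ − λ = 45.50 − 43.24 = 2.26/hr

Final: ρ = 0.9503; stable; margin = 2.26/hr


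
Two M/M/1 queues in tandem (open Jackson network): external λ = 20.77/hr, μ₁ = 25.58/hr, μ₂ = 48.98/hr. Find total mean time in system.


Each node sees arrival rate λ = 20.77/hr (tandem ⇒ throughput preserved).
W₁ = 1/(μ₁−λ) = 1/(25.58−20.77) = 0.20790 hr
W₂ = 1/(μ₂−λ) = 1/(48.98−20.77) = 0.03545 hr
W_total = W₁ + W₂ = 0.20790 + 0.03545 = 0.24335 hr

Final: 0.24335 hr


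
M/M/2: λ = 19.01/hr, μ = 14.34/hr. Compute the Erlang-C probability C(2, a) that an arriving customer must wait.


a = λ/μ = 1.3257; ρ = a/2 = 0.6628
P₀ = 0.202768 (from M/M/c formula)
C(c,a) = [a^c/(c!(1−ρ))]·P₀ = [1.75738/(2·0.3372)]·0.202768
= 2.60609·0.202768 = 0.528430

Final: 0.528430


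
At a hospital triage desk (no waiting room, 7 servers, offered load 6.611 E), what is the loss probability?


B(c,a) = (a^c/c!) / Σ_{k=0}^{c} a^k/k!
a^7/7! = 109.506416
Σ terms (k=0..7): 1.00000 + 6.61100 + 21.85266 + 48.15598 + 79.58980 + 105.23363 + 115.94992 + 109.50642 = 487.899396
B = 109.506416/487.899396 = 0.224445

Final: 0.224445


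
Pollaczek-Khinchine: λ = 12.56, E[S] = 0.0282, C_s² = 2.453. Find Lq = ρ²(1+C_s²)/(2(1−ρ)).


ρ = λ·E[S] = 12.56·0.0282 = 0.3542
Lq = ρ²(1+C_s²)/(2(1−ρ)) = 0.1255·(1+2.453)/(2·0.6458)
= 0.1255·3.4530/1.2916 = 0.33538

Final: 0.33538


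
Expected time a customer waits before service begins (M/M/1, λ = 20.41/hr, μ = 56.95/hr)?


ρ = 20.41/56.95 = 0.3584
Wq = ρ/(μ−λ) = 0.3584/(56.95 − 20.41) = 0.3584/36.54 = 0.009808 hr

Final: 0.009808 hr


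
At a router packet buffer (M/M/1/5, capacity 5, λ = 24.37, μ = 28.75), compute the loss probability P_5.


ρ = λ/μ = 24.37/28.75 = 0.8477
P_K = (1−ρ)ρ^K/(1−ρ^(K+1)) = (0.1523·0.437611)/(1 − 0.370942)
= 0.066669/0.629058 = 0.105982

Final: 0.105982


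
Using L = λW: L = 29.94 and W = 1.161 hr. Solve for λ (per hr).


λ = L/W = 29.94/1.161 = 25.7881 /hr

Final: 25.7881 /hr


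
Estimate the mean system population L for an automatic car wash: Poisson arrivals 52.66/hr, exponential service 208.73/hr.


ρ = λ/μ = 52.66/208.73 = 0.2523
L = ρ/(1−ρ) = 0.2523/(1 − 0.2523) = 0.2523/0.7477 = 0.3374

Final: 0.3374


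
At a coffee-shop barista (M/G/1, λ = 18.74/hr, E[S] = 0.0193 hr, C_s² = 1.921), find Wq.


ρ = λ·E[S] = 18.74·0.0193 = 0.3617
E[S²] = E[S]²(1+C_s²) = 0.0193²·(1+1.921) = 0.001088
Wq = λ·E[S²]/(2(1−ρ)) = 18.74·0.001088/(2·0.6383) = 0.01597 hr

Final: 0.01597 hr


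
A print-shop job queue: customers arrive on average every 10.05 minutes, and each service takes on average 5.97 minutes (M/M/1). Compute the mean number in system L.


λ = 60/10.05 = 5.9701 /hr
μ = 60/5.97 = 10.0503 /hr
ρ = λ/μ = 5.9701/10.0503 = 0.5940
L = ρ/(1−ρ) = 0.5940/0.4060 = 1.4632

Final: 1.4632


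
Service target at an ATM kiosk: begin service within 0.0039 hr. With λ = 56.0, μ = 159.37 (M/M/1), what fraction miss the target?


ρ = 56.0/159.37 = 0.3514
P(Wq > t) = ρ·e^{−(μ−λ)t} = 0.3514·e^{−0.4031}
= 0.3514·0.668217 = 0.234800

Final: 0.234800


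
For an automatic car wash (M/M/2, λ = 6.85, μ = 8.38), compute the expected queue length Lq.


a = λ/μ = 0.8174; ρ = a/2 = 0.4087
P₀ = 0.419737
Lq = P₀·a^c·ρ / (c!·(1−ρ)²) = 0.419737·0.66818·0.4087/(2·0.34962)
= 0.16393

Final: 0.16393


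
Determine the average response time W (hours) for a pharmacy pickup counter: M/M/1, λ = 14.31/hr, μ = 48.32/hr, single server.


W = 1/(μ−λ) = 1/(48.32 − 14.31) = 1/34.01 = 0.02940 hr

Final: 0.02940 hr


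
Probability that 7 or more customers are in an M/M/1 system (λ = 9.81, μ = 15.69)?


ρ = 9.81/15.69 = 0.6252
P(N ≥ n) = ρ^n = 0.6252^7 = 0.037353

Final: 0.037353


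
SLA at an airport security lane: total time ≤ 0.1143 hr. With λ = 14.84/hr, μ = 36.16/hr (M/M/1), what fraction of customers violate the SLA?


W ~ Exponential(μ−λ) for M/M/1.
μ − λ = 36.16 − 14.84 = 21.3200
P(W > t) = e^{−(μ−λ)t} = e^{−2.4369} = 0.087434

Final: 0.087434


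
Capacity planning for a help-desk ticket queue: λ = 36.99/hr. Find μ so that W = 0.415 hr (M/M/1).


W = 1/(μ−λ) ⇒ μ − λ = 1/W = 1/0.415 = 2.4096
μ = λ + 1/W = 36.99 + 2.4096 = 39.3996 per hr

Final: 39.3996 /hr


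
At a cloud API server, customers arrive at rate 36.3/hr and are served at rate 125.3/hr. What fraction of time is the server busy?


ρ = λ/μ = 36.3/125.3 = 0.2897

Final: 0.2897


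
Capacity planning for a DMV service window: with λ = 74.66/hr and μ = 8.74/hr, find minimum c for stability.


Stability requires cμ > λ ⇔ c > λ/μ.
λ/μ = 74.66/8.74 = 8.5423
Minimum integer c = ⌊8.5423⌋ + 1 = 9
Check: 9·8.74 = 78.66 > 74.66, while 8·8.74 = 69.92 ≤ 74.66

Final: 9 servers


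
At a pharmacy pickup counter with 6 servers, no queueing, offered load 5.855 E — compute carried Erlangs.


B(6,5.855) = 0.254674 (Erlang-B)
Carried load = a(1 − B) = 5.855·(1 − 0.254674) = 5.855·0.745326 = 4.3639 E

Final: 4.3639 Erlangs


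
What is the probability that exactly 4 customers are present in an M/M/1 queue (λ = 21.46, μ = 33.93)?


ρ = 21.46/33.93 = 0.6325
P_n = (1−ρ)·ρ^n = (1 − 0.6325)·0.6325^4 = 0.3675·0.160023 = 0.058812

Final: 0.058812


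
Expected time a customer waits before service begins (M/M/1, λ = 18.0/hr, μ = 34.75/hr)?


ρ = 18.0/34.75 = 0.5180
Wq = ρ/(μ−λ) = 0.5180/(34.75 − 18.0) = 0.5180/16.75 = 0.03092 hr

Final: 0.03092 hr


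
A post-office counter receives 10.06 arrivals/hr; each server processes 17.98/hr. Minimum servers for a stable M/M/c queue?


Stability requires cμ > λ ⇔ c > λ/μ.
λ/μ = 10.06/17.98 = 0.5595
Minimum integer c = ⌊0.5595⌋ + 1 = 1
Check: 1·17.98 = 17.98 > 10.06, while 0·17.98 = 0.00 ≤ 10.06

Final: 1 servers


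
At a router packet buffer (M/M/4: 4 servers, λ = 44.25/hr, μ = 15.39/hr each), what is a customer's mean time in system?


a = 2.8752; ρ = 0.7188; P₀ = 0.045254
Lq = P₀·a^c·ρ/(c!(1−ρ)²) = 1.17155
Wq = Lq/λ = 1.17155/44.25 = 0.02648 hr
W = Wq + 1/μ = 0.02648 + 0.06498 = 0.09145 hr

Final: 0.09145 hr


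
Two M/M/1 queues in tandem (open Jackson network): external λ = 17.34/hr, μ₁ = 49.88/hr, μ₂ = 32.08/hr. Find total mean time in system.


Each node sees arrival rate λ = 17.34/hr (tandem ⇒ throughput preserved).
W₁ = 1/(μ₁−λ) = 1/(49.88−17.34) = 0.03073 hr
W₂ = 1/(μ₂−λ) = 1/(32.08−17.34) = 0.06784 hr
W_total = W₁ + W₂ = 0.03073 + 0.06784 = 0.09857 hr

Final: 0.09857 hr


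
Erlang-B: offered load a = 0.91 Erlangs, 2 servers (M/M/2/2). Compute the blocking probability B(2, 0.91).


B(c,a) = (a^c/c!) / Σ_{k=0}^{c} a^k/k!
a^2/2! = 0.414050
Σ terms (k=0..2): 1.00000 + 0.91000 + 0.41405 = 2.324050
B = 0.414050/2.324050 = 0.178159

Final: 0.178159


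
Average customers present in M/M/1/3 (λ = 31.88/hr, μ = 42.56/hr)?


ρ = 31.88/42.56 = 0.7491
L = ρ[1 − (K+1)ρ^K + Kρ^(K+1)] / [(1−ρ)(1−ρ^(K+1))]
Numerator: 0.7491·(1 − 4·0.420291 + 3·0.314823) = 0.197232
Denominator: (0.2509)·(0.685177) = 0.171938
L = 0.197232/0.171938 = 1.1471

Final: 1.1471


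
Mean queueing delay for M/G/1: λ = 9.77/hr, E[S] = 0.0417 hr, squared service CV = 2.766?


ρ = λ·E[S] = 9.77·0.0417 = 0.4074
E[S²] = E[S]²(1+C_s²) = 0.0417²·(1+2.766) = 0.006549
Wq = λ·E[S²]/(2(1−ρ)) = 9.77·0.006549/(2·0.5926) = 0.05398 hr

Final: 0.05398 hr


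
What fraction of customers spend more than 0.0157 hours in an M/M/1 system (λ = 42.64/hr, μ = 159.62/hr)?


W ~ Exponential(μ−λ) for M/M/1.
μ − λ = 159.62 − 42.64 = 116.9800
P(W > t) = e^{−(μ−λ)t} = e^{−1.8366} = 0.159361

Final: 0.159361


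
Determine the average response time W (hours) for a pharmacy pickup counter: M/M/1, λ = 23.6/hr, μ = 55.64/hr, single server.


W = 1/(μ−λ) = 1/(55.64 − 23.6) = 1/32.04 = 0.03121 hr

Final: 0.03121 hr


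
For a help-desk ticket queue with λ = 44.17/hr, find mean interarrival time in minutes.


Mean interarrival time = 1/λ = 1/44.17 hour = 0.02264 hour
In minutes: 0.02264 × 60 = 1.3584 min

Final: 1.3584 min


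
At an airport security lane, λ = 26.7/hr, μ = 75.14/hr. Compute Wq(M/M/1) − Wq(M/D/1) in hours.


ρ = 26.7/75.14 = 0.3553
Wq(M/M/1) = ρ/(μ−λ) = 0.3553/48.44 = 0.007336 hr
Wq(M/D/1) = ρ/(2(μ−λ)) = 0.003668 hr
Savings = 0.007336 − 0.003668 = 0.003668 hr

Final: 0.003668 hr


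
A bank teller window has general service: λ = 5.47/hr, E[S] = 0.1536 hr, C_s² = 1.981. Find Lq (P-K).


ρ = λ·E[S] = 5.47·0.1536 = 0.8402
Lq = ρ²(1+C_s²)/(2(1−ρ)) = 0.7059·(1+1.981)/(2·0.1598)
= 0.7059·2.9810/0.3196 = 6.58401

Final: 6.58401


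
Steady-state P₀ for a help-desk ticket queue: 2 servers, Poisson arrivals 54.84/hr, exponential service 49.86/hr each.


a = λ/μ = 54.84/49.86 = 1.0999; ρ = a/c = 0.5499
Σ_{k=0}^{1} a^k/k! (terms k=0..1) = 1.00000 + 1.09988 = 2.09988
Tail: a^2/(2!(1−ρ)) = 1.20974/(2·0.4501) = 1.34397
P₀ = 1/(2.09988 + 1.34397) = 1/3.44385 = 0.290373

Final: 0.290373


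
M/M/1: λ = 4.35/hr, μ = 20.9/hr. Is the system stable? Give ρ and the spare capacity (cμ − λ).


Total capacity cμ = 1·20.9 = 20.90/hr
ρ = λ/(cμ) = 4.35/20.90 = 0.2081
Stable ⇔ ρ < 1: YES
Spare capacity = cμ − λ = 20.90 − 4.35 = 16.55/hr

Final: ρ = 0.2081; stable; margin = 16.55/hr


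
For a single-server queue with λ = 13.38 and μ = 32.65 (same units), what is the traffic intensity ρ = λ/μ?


ρ = λ/μ = 13.38/32.65 = 0.4098

Final: 0.4098


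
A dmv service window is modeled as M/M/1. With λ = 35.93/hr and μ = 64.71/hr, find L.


ρ = λ/μ = 35.93/64.71 = 0.5552
L = ρ/(1−ρ) = 0.5552/(1 − 0.5552) = 0.5552/0.4448 = 1.2484

Final: 1.2484


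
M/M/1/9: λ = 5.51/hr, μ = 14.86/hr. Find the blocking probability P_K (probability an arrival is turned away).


ρ = λ/μ = 5.51/14.86 = 0.3708
P_K = (1−ρ)ρ^K/(1−ρ^(K+1)) = (0.6292·0.0001325)/(1 − 0.00004913)
= 0.00008337/0.999951 = 0.00008337

Final: 0.00008337


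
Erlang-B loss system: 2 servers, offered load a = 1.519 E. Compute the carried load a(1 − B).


B(2,1.519) = 0.314125 (Erlang-B)
Carried load = a(1 − B) = 1.519·(1 − 0.314125) = 1.519·0.685875 = 1.0418 E

Final: 1.0418 Erlangs


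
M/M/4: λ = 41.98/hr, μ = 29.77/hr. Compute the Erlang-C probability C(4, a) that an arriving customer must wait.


a = λ/μ = 1.4101; ρ = a/4 = 0.3525
P₀ = 0.242353 (from M/M/c formula)
C(c,a) = [a^c/(c!(1−ρ))]·P₀ = [3.95416/(24·0.6475)]·0.242353
= 0.25446·0.242353 = 0.061670

Final: 0.061670
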